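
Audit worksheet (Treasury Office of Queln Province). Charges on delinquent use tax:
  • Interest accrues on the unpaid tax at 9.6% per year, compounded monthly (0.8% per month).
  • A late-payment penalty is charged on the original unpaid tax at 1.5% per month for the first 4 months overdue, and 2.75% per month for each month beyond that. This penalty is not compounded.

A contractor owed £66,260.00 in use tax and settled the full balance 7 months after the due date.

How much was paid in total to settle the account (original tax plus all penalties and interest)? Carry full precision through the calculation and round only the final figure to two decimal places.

£79,502.86

Penalty, months 1–4: 4 × 1.5% × £66,260.00 = £3,975.60
Penalty, months 5–7: 3 × 2.75% × £66,260.00 = £5,466.45
Interest: £66,260.00 × ((1 + 0.008)^7 − 1) = £66,260.00 × 0.0573621… = £3,800.8104…
Total = £66,260.00 + £9,442.0500 + £3,800.8104… = £79,502.86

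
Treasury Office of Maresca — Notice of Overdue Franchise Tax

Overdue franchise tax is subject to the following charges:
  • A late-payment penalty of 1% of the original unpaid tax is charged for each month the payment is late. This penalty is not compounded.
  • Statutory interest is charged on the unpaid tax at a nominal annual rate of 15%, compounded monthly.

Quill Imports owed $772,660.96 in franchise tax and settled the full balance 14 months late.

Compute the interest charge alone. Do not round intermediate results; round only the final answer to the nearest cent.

Interest (15%/yr ÷ 12 = 1.25%/month): $772,660.96 × ((1 + 0.0125)^14 − 1) = $146,770.6184…

$146,770.62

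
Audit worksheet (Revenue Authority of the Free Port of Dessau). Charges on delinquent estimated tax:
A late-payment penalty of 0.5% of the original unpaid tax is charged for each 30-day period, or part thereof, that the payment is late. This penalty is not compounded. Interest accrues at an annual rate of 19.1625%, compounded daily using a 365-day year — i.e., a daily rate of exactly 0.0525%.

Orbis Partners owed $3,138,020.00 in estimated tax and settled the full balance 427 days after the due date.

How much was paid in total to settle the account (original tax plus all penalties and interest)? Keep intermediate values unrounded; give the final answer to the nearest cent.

$4,161,693.50

Penalty periods: ⌈427/30⌉ = 15; penalty = 15 × 0.5% × $3,138,020.00 = $235,351.50
Interest: $3,138,020.00 × ((1 + 0.000525)^427 − 1) = $3,138,020.00 × 0.25121637… = $788,321.9953…
Total = $3,138,020.00 + $235,351.5000 + $788,321.9953… = $4,161,693.50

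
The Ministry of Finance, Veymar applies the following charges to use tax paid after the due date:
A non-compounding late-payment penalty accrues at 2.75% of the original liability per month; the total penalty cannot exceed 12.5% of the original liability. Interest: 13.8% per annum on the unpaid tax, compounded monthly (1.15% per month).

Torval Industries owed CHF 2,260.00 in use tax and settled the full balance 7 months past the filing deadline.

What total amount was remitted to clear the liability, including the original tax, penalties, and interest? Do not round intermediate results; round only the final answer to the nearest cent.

Penalty (uncapped): 7 × 2.75% × CHF 2,260.00 = CHF 435.05; cap = 12.5% × CHF 2,260.00 = CHF 282.50 → penalty = CHF 282.50
Interest: CHF 2,260.00 × ((1 + 0.0115)^7 − 1) = CHF 2,260.00 × 0.0833311… = CHF 188.3283…
Total = CHF 2,260.00 + CHF 282.5000 + CHF 188.3283… = CHF 2,730.83

CHF 2,730.83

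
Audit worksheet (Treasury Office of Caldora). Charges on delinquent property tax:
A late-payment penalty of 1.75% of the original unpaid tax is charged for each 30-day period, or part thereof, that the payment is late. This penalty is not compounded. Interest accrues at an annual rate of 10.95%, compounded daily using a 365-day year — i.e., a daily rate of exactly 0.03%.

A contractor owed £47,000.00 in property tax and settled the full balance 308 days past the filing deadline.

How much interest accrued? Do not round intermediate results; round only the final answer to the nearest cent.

£4,549.05

Interest: £47,000.00 × ((1 + 0.0003)^308 − 1) = £47,000.00 × 0.09678826… = £4,549.0481…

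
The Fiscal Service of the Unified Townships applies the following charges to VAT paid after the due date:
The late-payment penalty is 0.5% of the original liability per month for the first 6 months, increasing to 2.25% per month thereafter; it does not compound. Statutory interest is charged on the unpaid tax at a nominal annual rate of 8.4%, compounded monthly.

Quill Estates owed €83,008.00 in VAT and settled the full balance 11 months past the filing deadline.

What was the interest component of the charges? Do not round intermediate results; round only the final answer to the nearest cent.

Interest (8.4%/yr ÷ 12 = 0.7%/month): €83,008.00 × ((1 + 0.007)^11 − 1) = €6,620.0868…

€6,620.09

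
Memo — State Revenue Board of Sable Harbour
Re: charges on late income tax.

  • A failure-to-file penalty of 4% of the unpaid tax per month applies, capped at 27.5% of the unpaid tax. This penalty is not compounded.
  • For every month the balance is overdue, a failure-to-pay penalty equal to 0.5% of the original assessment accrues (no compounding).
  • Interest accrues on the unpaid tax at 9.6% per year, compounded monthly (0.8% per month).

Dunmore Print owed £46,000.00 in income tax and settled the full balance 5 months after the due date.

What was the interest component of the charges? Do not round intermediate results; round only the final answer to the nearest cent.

Interest: £46,000.00 × ((1 + 0.008)^5 − 1) = £46,000.00 × 0.0406451… = £1,869.6765…

£1,869.68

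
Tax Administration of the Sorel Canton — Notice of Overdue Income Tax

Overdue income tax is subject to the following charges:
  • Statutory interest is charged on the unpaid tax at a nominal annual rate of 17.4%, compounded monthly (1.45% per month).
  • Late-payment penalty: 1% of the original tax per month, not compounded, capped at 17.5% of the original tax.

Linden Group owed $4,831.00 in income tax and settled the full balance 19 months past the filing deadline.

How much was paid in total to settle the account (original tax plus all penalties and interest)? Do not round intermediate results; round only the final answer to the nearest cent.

$7,196.19

Penalty (uncapped): 19 × 1% × $4,831.00 = $917.89; cap = 17.5% × $4,831.00 = $845.43… → penalty = $845.43…
Interest: $4,831.00 × ((1 + 0.0145)^19 − 1) = $4,831.00 × 0.3145859… = $1,519.7646…
Total = $4,831.00 + $845.4250 + $1,519.7646… = $7,196.19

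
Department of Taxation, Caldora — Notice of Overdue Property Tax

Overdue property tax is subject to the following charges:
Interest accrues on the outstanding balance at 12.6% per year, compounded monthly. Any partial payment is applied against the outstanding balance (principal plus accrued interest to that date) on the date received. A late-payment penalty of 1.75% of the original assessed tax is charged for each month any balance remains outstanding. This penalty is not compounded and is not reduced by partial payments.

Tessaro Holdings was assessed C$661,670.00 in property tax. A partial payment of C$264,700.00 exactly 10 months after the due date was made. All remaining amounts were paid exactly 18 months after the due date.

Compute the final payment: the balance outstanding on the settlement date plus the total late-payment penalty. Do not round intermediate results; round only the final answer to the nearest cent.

Monthly rate = 12.6% ÷ 12 = 1.05%
Balance at month 10: C$661,670.0000 × (1 + 0.0105)^10 = C$734,521.6866…
After C$264,700.00 payment: C$734,521.6866… − C$264,700.00 = C$469,821.6866…
Balance at month 18: C$469,821.6866… × (1 + 0.0105)^8 = C$510,767.9081…
Penalty: 18 × 1.75% × C$661,670.00 = C$208,426.05
Final settlement = outstanding balance + penalty = C$510,767.9081… + C$208,426.05 = C$719,193.96

C$719,193.96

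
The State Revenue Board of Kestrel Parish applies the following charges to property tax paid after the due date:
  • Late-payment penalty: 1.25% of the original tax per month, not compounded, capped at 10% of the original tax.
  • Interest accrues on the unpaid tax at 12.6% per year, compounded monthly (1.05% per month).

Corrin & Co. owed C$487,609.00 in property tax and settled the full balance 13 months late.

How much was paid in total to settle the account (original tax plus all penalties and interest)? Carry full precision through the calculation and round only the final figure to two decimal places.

C$607,287.48

Penalty (uncapped): 13 × 1.25% × C$487,609.00 = C$79,236.46…; cap = 10% × C$487,609.00 = C$48,760.90 → penalty = C$48,760.90
Interest: C$487,609.00 × ((1 + 0.0105)^13 − 1) = C$487,609.00 × 0.1454394… = C$70,917.5790…
Total = C$487,609.00 + C$48,760.9000 + C$70,917.5790… = C$607,287.48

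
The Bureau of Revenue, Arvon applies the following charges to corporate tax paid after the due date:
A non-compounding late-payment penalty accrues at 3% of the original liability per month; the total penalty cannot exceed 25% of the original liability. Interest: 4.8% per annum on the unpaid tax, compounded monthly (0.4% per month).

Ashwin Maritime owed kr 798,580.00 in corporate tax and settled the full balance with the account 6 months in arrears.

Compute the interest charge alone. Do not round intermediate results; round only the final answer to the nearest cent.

Interest: kr 798,580.00 × ((1 + 0.004)^6 − 1) = kr 798,580.00 × 0.0242413… = kr 19,358.6045…

kr 19,358.60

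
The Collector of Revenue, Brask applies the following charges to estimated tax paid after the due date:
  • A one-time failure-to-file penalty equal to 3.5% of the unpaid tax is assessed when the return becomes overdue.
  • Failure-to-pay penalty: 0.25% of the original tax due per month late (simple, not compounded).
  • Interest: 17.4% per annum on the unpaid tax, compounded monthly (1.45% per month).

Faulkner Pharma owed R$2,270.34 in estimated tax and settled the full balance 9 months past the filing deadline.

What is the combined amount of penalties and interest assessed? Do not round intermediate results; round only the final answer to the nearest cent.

Failure-to-file penalty: 3.5% × R$2,270.34 = R$79.46…
Failure-to-pay penalty = 0.25% × R$2,270.34 × 9 mo = R$51.08…
Interest: R$2,270.34 × ((1 + 0.0145)^9 − 1) = R$2,270.34 × 0.1383307… = R$314.0578…
Penalties + interest = R$130.5446… + R$314.0578… = R$444.60

R$444.60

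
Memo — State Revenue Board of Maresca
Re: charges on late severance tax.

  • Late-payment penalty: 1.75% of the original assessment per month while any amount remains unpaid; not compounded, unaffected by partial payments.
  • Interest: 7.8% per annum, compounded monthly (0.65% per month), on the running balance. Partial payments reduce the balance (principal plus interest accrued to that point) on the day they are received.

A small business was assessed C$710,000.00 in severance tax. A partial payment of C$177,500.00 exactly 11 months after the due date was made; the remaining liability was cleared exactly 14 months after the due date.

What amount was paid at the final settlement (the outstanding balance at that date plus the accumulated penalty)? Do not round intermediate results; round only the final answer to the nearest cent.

C$770,378.24

Balance at month 11: C$710,000.0000 × (1 + 0.0065)^11 = C$762,447.4569…
After C$177,500.00 payment: C$762,447.4569… − C$177,500.00 = C$584,947.4569…
Balance at month 14: C$584,947.4569… × (1 + 0.0065)^3 = C$596,428.2350…
Penalty: 14 × 1.75% × C$710,000.00 = C$173,950.00
Final settlement = outstanding balance + penalty = C$596,428.2350… + C$173,950.00 = C$770,378.24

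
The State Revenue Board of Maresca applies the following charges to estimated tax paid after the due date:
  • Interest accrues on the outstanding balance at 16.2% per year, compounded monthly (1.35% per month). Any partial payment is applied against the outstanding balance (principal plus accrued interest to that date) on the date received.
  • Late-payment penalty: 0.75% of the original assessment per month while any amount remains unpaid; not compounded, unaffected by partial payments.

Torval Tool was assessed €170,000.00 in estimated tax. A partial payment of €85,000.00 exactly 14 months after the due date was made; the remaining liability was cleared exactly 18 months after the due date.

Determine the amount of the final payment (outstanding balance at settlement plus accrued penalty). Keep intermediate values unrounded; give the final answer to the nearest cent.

€149,675.79

Balance at month 14: €170,000.0000 × (1 + 0.0135)^14 = €205,107.4635…
After €85,000.00 payment: €205,107.4635… − €85,000.00 = €120,107.4635…
Balance at month 18: €120,107.4635… × (1 + 0.0135)^4 = €126,725.7900…
Penalty: 18 × 0.75% × €170,000.00 = €22,950.00
Final settlement = outstanding balance + penalty = €126,725.7900… + €22,950.00 = €149,675.79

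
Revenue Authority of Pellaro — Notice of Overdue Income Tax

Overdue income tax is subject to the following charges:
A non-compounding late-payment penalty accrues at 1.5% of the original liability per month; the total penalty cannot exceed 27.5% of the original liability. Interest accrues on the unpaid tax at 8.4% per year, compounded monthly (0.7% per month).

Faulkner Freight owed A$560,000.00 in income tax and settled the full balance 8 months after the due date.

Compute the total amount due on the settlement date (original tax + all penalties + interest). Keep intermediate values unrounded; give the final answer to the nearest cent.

Penalty: 8 × 1.5% × A$560,000.00 = A$67,200.00 (below the 27.5% cap of A$154,000.00)
Interest: A$560,000.00 × ((1 + 0.007)^8 − 1) = A$560,000.00 × 0.0573914… = A$32,139.1711…
Total = A$560,000.00 + A$67,200.0000 + A$32,139.1711… = A$659,339.17

A$659,339.17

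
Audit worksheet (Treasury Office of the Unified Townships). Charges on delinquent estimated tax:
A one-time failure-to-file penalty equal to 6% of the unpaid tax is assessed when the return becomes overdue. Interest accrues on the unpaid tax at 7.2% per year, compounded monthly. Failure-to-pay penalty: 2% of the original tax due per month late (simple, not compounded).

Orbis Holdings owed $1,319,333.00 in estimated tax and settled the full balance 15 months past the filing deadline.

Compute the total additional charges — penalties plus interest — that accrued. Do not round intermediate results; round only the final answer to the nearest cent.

Failure-to-file penalty: 6% × $1,319,333.00 = $79,159.98
Failure-to-pay penalty: 15 × 2% × $1,319,333.00 = $395,799.90
Interest (7.2%/yr ÷ 12 = 0.6%/month): $1,319,333.00 × ((1 + 0.006)^15 − 1) = $123,859.0779…
Penalties + interest = $474,959.8800 + $123,859.0779… = $598,818.96

$598,818.96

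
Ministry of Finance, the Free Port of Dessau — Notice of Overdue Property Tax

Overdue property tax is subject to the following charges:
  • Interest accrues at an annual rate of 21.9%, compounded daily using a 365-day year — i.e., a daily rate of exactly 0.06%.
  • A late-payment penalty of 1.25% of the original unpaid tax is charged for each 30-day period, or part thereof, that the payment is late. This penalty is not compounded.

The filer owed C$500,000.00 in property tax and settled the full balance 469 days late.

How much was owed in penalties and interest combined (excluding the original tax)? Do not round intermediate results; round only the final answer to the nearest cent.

Penalty periods: ⌈469/30⌉ = 16; penalty = 16 × 1.25% × C$500,000.00 = C$100,000.00
Interest: C$500,000.00 × ((1 + 0.0006)^469 − 1) = C$500,000.00 × 0.32487169… = C$162,435.8428…
Penalties + interest = C$100,000.0000 + C$162,435.8428… = C$262,435.84

C$262,435.84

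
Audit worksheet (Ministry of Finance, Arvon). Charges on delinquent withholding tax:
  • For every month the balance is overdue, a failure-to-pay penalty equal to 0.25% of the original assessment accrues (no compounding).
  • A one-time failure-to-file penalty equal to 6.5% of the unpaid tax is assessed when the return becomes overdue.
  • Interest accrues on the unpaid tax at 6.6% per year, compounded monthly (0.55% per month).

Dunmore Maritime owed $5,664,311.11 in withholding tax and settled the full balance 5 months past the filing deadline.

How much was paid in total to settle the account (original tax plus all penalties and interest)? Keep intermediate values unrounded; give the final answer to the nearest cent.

$6,260,786.68

Failure-to-file penalty: 6.5% × $5,664,311.11 = $368,180.22…
Failure-to-pay penalty = 0.25% × $5,664,311.11 × 5 mo = $70,803.89…
Interest: $5,664,311.11 × ((1 + 0.0055)^5 − 1) = $5,664,311.11 × 0.0278042… = $157,491.4596…
Total = $5,664,311.11 + $438,984.1110… + $157,491.4596… = $6,260,786.68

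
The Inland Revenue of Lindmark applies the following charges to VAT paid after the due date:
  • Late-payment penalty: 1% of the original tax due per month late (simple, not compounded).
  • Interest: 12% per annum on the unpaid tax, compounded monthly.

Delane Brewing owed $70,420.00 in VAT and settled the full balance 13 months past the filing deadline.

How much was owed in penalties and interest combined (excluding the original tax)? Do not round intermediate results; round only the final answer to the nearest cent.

$18,879.13

Late-payment penalty: 13 × 1% × $70,420.00 = $9,154.60
Interest (12%/yr ÷ 12 = 1%/month): $70,420.00 × ((1 + 0.01)^13 − 1) = $9,724.5288…
Penalties + interest = $9,154.6000 + $9,724.5288… = $18,879.13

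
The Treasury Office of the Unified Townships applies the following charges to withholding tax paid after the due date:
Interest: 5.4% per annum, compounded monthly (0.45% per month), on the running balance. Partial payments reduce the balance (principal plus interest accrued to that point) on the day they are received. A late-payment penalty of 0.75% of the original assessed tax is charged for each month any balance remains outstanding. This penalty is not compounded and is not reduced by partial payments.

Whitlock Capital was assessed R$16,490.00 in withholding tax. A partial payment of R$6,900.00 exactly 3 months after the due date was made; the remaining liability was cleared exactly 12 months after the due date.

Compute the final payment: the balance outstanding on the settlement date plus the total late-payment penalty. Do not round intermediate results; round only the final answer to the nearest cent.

R$11,702.40

Balance at month 3: R$16,490.0000 × (1 + 0.0045)^3 = R$16,713.6183…
After R$6,900.00 payment: R$16,713.6183… − R$6,900.00 = R$9,813.6183…
Balance at month 12: R$9,813.6183… × (1 + 0.0045)^9 = R$10,218.2996…
Penalty: 12 × 0.75% × R$16,490.00 = R$1,484.10
Final settlement = outstanding balance + penalty = R$10,218.2996… + R$1,484.10 = R$11,702.40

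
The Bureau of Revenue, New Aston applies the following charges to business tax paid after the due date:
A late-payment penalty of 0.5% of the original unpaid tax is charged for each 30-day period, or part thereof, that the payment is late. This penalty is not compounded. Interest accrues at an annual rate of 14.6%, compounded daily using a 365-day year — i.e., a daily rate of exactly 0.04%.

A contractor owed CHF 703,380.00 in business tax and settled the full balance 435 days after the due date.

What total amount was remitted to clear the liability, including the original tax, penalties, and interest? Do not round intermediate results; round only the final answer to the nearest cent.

CHF 889,785.66

Penalty periods: ⌈435/30⌉ = 15; penalty = 15 × 0.5% × CHF 703,380.00 = CHF 52,753.50
Interest: CHF 703,380.00 × ((1 + 0.0004)^435 − 1) = CHF 703,380.00 × 0.19001416… = CHF 133,652.1624…
Total = CHF 703,380.00 + CHF 52,753.5000 + CHF 133,652.1624… = CHF 889,785.66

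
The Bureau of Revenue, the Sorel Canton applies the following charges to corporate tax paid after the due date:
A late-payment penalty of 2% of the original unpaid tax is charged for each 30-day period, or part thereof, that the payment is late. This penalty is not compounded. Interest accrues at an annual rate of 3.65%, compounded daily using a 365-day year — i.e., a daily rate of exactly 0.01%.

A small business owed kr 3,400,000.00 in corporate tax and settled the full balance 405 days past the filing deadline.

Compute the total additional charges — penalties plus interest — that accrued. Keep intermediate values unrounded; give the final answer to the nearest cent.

Penalty periods: ⌈405/30⌉ = 14; penalty = 14 × 2% × kr 3,400,000.00 = kr 952,000.00
Interest: kr 3,400,000.00 × ((1 + 0.0001)^405 − 1) = kr 3,400,000.00 × 0.04132920… = kr 140,519.2839…
Penalties + interest = kr 952,000.0000 + kr 140,519.2839… = kr 1,092,519.28

kr 1,092,519.28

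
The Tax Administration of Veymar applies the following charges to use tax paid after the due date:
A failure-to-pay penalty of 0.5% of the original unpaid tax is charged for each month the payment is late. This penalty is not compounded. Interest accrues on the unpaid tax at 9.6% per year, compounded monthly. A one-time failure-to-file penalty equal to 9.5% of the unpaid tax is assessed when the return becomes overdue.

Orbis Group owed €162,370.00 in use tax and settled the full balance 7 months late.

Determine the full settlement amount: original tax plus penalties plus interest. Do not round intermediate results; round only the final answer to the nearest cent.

€192,791.98

Failure-to-file penalty: 9.5% × €162,370.00 = €15,425.15
Failure-to-pay penalty: 7 × 0.5% × €162,370.00 = €5,682.95
Interest (9.6%/yr ÷ 12 = 0.8%/month): €162,370.00 × ((1 + 0.008)^7 − 1) = €9,313.8783…
Total = €162,370.00 + €21,108.1000 + €9,313.8783… = €192,791.98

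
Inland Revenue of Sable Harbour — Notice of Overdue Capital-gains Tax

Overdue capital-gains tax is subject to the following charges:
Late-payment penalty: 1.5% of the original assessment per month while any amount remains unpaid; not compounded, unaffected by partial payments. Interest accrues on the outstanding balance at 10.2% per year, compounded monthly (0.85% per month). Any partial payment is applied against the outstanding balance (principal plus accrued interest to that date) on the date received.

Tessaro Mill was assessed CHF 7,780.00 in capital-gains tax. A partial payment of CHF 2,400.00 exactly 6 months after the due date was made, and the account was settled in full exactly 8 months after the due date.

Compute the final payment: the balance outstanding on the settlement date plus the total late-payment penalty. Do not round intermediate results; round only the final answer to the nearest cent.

Balance at month 6: CHF 7,780.0000 × (1 + 0.0085)^6 = CHF 8,185.3077…
After CHF 2,400.00 payment: CHF 8,185.3077… − CHF 2,400.00 = CHF 5,785.3077…
Balance at month 8: CHF 5,785.3077… × (1 + 0.0085)^2 = CHF 5,884.0760…
Penalty: 8 × 1.5% × CHF 7,780.00 = CHF 933.60
Final settlement = outstanding balance + penalty = CHF 5,884.0760… + CHF 933.60 = CHF 6,817.68

CHF 6,817.68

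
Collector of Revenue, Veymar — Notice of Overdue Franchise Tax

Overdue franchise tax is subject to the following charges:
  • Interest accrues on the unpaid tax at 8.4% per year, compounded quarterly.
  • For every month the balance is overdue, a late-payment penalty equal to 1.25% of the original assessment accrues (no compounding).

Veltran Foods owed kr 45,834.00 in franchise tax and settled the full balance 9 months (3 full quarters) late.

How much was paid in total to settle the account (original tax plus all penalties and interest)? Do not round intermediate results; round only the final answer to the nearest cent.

kr 53,938.93

Late-payment penalty: 9 × 1.25% × kr 45,834.00 = kr 5,156.33…
Interest (8.4%/yr ÷ 4 = 2.1%/quarter): kr 45,834.00 × ((1 + 0.021)^3 − 1) = kr 2,948.6049…
Total = kr 45,834.00 + kr 5,156.3250 + kr 2,948.6049… = kr 53,938.93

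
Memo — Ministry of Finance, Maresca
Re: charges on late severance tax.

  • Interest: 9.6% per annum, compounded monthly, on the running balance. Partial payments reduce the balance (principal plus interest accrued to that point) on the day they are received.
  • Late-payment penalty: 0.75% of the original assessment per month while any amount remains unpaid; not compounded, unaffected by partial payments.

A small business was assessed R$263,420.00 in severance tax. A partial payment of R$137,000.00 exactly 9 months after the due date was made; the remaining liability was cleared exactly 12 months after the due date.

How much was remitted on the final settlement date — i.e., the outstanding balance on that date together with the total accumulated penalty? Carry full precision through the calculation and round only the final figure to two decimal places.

R$173,244.64

Monthly rate = 9.6% ÷ 12 = 0.8%
Balance at month 9: R$263,420.0000 × (1 + 0.008)^9 = R$283,004.6259…
After R$137,000.00 payment: R$283,004.6259… − R$137,000.00 = R$146,004.6259…
Balance at month 12: R$146,004.6259… × (1 + 0.008)^3 = R$149,536.8446…
Penalty: 12 × 0.75% × R$263,420.00 = R$23,707.80
Final settlement = outstanding balance + penalty = R$149,536.8446… + R$23,707.80 = R$173,244.64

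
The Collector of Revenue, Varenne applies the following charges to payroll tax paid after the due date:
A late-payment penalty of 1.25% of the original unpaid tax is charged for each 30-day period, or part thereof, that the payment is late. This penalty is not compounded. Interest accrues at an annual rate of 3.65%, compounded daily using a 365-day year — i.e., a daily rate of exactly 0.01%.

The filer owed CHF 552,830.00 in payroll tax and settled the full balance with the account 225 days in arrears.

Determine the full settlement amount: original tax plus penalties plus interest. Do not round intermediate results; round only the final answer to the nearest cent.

Penalty periods: ⌈225/30⌉ = 8; penalty = 8 × 1.25% × CHF 552,830.00 = CHF 55,283.00
Interest: CHF 552,830.00 × ((1 + 0.0001)^225 − 1) = CHF 552,830.00 × 0.02275388… = CHF 12,579.0295…
Total = CHF 552,830.00 + CHF 55,283.0000 + CHF 12,579.0295… = CHF 620,692.03

CHF 620,692.03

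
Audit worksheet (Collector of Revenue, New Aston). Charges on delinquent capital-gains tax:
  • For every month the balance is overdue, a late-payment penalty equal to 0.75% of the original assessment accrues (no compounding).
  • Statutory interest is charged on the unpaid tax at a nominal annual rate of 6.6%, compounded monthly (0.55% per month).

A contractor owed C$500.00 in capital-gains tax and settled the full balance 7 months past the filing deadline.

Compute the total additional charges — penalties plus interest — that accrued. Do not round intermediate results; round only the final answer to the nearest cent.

C$45.82

Late-payment penalty = 0.75% × C$500.00 × 7 mo = C$26.25
Interest: C$500.00 × ((1 + 0.0055)^7 − 1) = C$500.00 × 0.0391411… = C$19.5706…
Penalties + interest = C$26.2500 + C$19.5706… = C$45.82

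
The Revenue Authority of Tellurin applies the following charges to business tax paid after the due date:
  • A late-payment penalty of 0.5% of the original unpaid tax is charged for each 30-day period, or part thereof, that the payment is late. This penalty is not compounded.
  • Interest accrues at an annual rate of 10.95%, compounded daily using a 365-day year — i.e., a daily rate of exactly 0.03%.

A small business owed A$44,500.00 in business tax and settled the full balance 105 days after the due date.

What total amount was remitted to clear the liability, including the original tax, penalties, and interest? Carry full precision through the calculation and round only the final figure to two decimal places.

Penalty periods: ⌈105/30⌉ = 4; penalty = 4 × 0.5% × A$44,500.00 = A$890.00
Interest: A$44,500.00 × ((1 + 0.0003)^105 − 1) = A$44,500.00 × 0.03199650… = A$1,423.8443…
Total = A$44,500.00 + A$890.0000 + A$1,423.8443… = A$46,813.84

A$46,813.84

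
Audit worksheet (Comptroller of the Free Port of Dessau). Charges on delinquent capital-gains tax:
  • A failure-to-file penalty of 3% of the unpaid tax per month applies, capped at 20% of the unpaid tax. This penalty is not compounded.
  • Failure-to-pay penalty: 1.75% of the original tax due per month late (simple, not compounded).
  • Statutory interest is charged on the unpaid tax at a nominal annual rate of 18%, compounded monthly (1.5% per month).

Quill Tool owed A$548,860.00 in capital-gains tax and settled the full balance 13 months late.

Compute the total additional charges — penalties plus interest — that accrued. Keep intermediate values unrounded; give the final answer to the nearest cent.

Failure-to-file: 13 × 3% × A$548,860.00 = A$214,055.40, capped at 20% × A$548,860.00 = A$109,772.00
Failure-to-pay penalty: 13 × 1.75% × A$548,860.00 = A$124,865.65
Interest: A$548,860.00 × ((1 + 0.015)^13 − 1) = A$548,860.00 × 0.2135524… = A$117,210.3944…
Penalties + interest = A$234,637.6500 + A$117,210.3944… = A$351,848.04

A$351,848.04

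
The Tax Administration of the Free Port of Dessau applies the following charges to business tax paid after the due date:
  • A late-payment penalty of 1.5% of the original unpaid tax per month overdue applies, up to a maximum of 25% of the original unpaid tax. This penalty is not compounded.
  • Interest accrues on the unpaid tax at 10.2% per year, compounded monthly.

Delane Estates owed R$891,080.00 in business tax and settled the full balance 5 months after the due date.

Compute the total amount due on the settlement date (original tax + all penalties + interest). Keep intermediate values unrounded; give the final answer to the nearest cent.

Penalty: 5 × 1.5% × R$891,080.00 = R$66,831.00 (below the 25% cap of R$222,770.00)
Interest (10.2%/yr ÷ 12 = 0.85%/month): R$891,080.00 × ((1 + 0.0085)^5 − 1) = R$38,520.2009…
Total = R$891,080.00 + R$66,831.0000 + R$38,520.2009… = R$996,431.20

R$996,431.20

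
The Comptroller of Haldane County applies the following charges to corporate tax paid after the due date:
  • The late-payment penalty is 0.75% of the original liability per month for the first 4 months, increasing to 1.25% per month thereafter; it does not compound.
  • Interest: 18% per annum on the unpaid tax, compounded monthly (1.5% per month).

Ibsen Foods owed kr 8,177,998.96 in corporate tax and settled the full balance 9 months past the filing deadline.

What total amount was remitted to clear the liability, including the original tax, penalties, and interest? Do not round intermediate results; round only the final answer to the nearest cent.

Penalty, months 1–4: 4 × 0.75% × kr 8,177,998.96 = kr 245,339.97…
Penalty, months 5–9: 5 × 1.25% × kr 8,177,998.96 = kr 511,124.94…
Interest: kr 8,177,998.96 × ((1 + 0.015)^9 − 1) = kr 8,177,998.96 × 0.1433900… = kr 1,172,643.0696…
Total = kr 8,177,998.96 + kr 756,464.9038 + kr 1,172,643.0696… = kr 10,107,106.93

kr 10,107,106.93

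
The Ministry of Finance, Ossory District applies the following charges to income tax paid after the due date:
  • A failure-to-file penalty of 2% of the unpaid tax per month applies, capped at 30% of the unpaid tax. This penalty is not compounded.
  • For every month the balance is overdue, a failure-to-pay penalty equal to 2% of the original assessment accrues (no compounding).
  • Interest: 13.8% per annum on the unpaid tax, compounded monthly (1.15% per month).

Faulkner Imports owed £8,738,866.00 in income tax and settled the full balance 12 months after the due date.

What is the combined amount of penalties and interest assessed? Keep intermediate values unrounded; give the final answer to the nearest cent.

£5,479,897.41

Failure-to-file: 12 × 2% × £8,738,866.00 = £2,097,327.84 (under the 30% cap)
Failure-to-pay penalty: 12 × 2% × £8,738,866.00 = £2,097,327.84
Interest: £8,738,866.00 × ((1 + 0.0115)^12 − 1) = £8,738,866.00 × 0.1470719… = £1,285,241.7273…
Penalties + interest = £4,194,655.6800 + £1,285,241.7273… = £5,479,897.41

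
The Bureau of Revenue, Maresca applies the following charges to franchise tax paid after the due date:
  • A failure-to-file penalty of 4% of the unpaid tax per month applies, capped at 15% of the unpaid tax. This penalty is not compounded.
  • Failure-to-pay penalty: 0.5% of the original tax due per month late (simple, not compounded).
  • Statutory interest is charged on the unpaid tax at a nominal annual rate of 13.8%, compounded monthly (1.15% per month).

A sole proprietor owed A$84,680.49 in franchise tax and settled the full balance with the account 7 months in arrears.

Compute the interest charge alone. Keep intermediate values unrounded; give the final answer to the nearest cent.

A$7,056.52

Interest: A$84,680.49 × ((1 + 0.0115)^7 − 1) = A$84,680.49 × 0.0833311… = A$7,056.5181…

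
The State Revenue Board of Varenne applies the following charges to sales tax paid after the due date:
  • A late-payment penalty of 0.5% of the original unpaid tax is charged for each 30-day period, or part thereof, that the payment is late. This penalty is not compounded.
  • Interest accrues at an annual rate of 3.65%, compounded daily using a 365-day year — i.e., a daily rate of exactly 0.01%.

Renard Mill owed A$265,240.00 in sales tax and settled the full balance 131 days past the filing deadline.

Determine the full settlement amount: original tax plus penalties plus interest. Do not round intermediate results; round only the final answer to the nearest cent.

Penalty periods: ⌈131/30⌉ = 5; penalty = 5 × 0.5% × A$265,240.00 = A$6,631.00
Interest: A$265,240.00 × ((1 + 0.0001)^131 − 1) = A$265,240.00 × 0.01318552… = A$3,497.3266…
Total = A$265,240.00 + A$6,631.0000 + A$3,497.3266… = A$275,368.33

A$275,368.33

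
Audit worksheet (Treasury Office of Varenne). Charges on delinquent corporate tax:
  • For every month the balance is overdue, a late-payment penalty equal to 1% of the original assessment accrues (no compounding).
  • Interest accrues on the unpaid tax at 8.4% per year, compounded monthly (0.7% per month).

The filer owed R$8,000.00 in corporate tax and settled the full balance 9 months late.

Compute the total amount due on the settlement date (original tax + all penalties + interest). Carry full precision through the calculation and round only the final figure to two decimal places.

R$9,238.34

Late-payment penalty = 1% × R$8,000.00 × 9 mo = R$720.00
Interest: R$8,000.00 × ((1 + 0.007)^9 − 1) = R$8,000.00 × 0.0647931… = R$518.3449…
Total = R$8,000.00 + R$720.0000 + R$518.3449… = R$9,238.34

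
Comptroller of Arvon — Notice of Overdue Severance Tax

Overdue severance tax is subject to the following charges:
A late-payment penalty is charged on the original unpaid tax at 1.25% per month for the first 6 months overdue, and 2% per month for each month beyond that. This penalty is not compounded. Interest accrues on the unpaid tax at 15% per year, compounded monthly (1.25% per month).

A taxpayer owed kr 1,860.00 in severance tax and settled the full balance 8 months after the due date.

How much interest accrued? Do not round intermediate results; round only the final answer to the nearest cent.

Interest: kr 1,860.00 × ((1 + 0.0125)^8 − 1) = kr 1,860.00 × 0.1044861… = kr 194.3441…

kr 194.34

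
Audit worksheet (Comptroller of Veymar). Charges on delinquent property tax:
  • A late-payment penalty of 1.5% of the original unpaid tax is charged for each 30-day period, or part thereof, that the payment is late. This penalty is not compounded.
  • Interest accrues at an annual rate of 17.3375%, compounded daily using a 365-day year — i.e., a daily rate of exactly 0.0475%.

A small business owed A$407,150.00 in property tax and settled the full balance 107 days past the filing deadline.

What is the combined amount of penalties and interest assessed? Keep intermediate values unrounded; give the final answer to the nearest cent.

A$45,652.12

Penalty periods: ⌈107/30⌉ = 4; penalty = 4 × 1.5% × A$407,150.00 = A$24,429.00
Interest: A$407,150.00 × ((1 + 0.000475)^107 − 1) = A$407,150.00 × 0.05212606… = A$21,223.1240…
Penalties + interest = A$24,429.0000 + A$21,223.1240… = A$45,652.12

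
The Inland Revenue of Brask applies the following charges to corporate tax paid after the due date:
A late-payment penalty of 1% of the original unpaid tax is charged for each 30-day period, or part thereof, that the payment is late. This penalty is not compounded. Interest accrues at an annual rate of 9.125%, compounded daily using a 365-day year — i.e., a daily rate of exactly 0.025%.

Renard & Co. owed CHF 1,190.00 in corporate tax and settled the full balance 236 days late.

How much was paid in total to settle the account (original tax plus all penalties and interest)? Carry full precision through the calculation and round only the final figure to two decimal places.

CHF 1,357.51

Penalty periods: ⌈236/30⌉ = 8; penalty = 8 × 1% × CHF 1,190.00 = CHF 95.20
Interest: CHF 1,190.00 × ((1 + 0.00025)^236 − 1) = CHF 1,190.00 × 0.06076742… = CHF 72.3132…
Total = CHF 1,190.00 + CHF 95.2000 + CHF 72.3132… = CHF 1,357.51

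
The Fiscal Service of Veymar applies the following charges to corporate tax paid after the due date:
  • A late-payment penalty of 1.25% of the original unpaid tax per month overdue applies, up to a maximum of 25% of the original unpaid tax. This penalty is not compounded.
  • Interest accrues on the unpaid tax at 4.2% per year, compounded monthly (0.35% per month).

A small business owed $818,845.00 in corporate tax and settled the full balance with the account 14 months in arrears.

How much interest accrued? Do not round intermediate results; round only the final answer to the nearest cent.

$41,049.12

Interest: $818,845.00 × ((1 + 0.0035)^14 − 1) = $818,845.00 × 0.0501305… = $41,049.1156…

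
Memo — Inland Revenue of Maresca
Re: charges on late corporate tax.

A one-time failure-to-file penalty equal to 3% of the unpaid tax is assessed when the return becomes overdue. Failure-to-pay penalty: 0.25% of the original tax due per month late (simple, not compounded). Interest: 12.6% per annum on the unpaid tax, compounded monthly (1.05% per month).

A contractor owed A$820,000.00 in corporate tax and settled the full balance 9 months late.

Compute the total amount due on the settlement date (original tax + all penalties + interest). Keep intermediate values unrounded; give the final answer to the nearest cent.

A$943,875.59

Failure-to-file penalty: 3% × A$820,000.00 = A$24,600.00
Failure-to-pay penalty = 0.25% × A$820,000.00 × 9 mo = A$18,450.00
Interest: A$820,000.00 × ((1 + 0.0105)^9 − 1) = A$820,000.00 × 0.0985678… = A$80,825.5864…
Total = A$820,000.00 + A$43,050.0000 + A$80,825.5864… = A$943,875.59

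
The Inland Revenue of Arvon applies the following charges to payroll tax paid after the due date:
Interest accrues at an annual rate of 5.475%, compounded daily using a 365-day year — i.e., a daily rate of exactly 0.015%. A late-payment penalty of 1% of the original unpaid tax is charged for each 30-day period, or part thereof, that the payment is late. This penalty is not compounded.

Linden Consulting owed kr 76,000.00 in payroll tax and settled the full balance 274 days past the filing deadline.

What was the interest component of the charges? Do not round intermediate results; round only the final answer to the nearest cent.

Interest: kr 76,000.00 × ((1 + 0.00015)^274 − 1) = kr 76,000.00 × 0.04195308… = kr 3,188.4344…

kr 3,188.43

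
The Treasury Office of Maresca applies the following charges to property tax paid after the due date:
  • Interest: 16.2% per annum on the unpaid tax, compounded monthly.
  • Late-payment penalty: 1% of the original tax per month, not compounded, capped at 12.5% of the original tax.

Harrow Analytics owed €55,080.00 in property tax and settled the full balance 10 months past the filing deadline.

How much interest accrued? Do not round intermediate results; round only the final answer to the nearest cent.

Interest (16.2%/yr ÷ 12 = 1.35%/month): €55,080.00 × ((1 + 0.0135)^10 − 1) = €7,904.1774…

€7,904.18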